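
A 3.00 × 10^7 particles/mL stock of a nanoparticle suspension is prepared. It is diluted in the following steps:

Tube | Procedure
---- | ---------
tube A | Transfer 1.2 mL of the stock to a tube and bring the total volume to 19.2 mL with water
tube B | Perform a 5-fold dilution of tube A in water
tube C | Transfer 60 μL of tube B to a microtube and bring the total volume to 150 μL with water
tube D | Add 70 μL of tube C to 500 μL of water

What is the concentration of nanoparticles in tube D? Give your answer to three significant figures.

Step 1: 1.2 mL brought to 19.2 mL → factor 19.2/1.2 = 16
Step 2: 5-fold → factor 5
Step 3: 60 μL brought to 150 μL → factor 150/60 = 2.5
Step 4: 70 μL + 500 μL = 570 μL total → factor 570/70 = 8.1429
Overall dilution factor = 16 × 5 × 2.5 × 8.1429 = 1628.6
Final = 3.00 × 10^7 particles/mL / 1628.6 = 1.84 × 10^4 particles/mL

1.84 × 10^4 particles/mL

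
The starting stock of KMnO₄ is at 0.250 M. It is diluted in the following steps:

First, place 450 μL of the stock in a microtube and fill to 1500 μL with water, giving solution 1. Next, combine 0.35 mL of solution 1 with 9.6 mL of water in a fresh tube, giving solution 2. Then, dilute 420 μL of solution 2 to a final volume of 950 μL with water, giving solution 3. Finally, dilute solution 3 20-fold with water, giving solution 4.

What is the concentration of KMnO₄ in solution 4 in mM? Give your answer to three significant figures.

Step 1: 450 μL brought to 1500 μL → factor 1500/450 = 3.3333
Step 2: 0.35 mL + 9.6 mL = 9.95 mL total → factor 9.95/0.35 = 28.429
Step 3: 420 μL brought to 950 μL → factor 950/420 = 2.2619
Step 4: 20-fold → factor 20
Overall dilution factor = 3.3333 × 28.429 × 2.2619 × 20 = 4286.8
Final = 0.250 M / 4286.8 = 5.832 × 10^-5 M = 0.0583 mM

0.0583 mM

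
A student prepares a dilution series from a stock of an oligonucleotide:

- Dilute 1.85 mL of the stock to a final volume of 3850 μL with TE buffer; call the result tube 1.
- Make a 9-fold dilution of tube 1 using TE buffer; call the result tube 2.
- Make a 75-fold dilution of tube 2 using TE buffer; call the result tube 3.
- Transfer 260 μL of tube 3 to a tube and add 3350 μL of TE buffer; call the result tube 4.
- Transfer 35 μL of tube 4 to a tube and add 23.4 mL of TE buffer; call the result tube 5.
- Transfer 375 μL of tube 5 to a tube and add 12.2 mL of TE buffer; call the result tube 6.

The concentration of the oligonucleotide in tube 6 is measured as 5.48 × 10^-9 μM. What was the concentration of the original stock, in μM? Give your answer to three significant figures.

2.40 μM

Step 1: 1.85 mL brought to 3850 μL → factor 3.85/1.85 = 2.0811
Step 2: 9-fold → factor 9
Step 3: 75-fold → factor 75
Step 4: 260 μL + 3350 μL = 3610 μL total → factor 3610/260 = 13.885
Step 5: 35 μL + 23.4 mL = 23435 μL total → factor 23435/35 = 669.57
Step 6: 375 μL + 12.2 mL = 12575 μL total → factor 12575/375 = 33.533
Overall dilution factor = 2.0811 × 9 × 75 × 13.885 × 669.57 × 33.533 = 4.3793 × 10^8
Stock = 5.48 × 10^-9 μM × 4.3793 × 10^8 = 2.40 μM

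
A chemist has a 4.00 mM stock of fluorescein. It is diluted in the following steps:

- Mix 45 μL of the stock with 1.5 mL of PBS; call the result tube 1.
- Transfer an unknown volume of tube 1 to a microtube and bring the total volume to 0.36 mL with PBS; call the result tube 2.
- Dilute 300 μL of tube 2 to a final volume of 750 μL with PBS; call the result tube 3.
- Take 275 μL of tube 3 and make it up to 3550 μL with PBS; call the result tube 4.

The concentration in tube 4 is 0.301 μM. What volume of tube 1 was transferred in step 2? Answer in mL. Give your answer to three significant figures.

0.0300 mL

Step 1: 45 μL + 1.5 mL = 1545 μL total → factor 1545/45 = 34.333
Step 2: v brought to 0.36 mL → factor = 0.36 mL/v
Step 3: 300 μL brought to 750 μL → factor 750/300 = 2.5
Step 4: 275 μL brought to 3550 μL → factor 3550/275 = 12.909
Product of known-step factors = 1108
Overall factor = 4.00 mM / (0.301 μM) = 13289
Step-2 factor = 13289 / 1108 = 11.993
v = 0.36 mL / 11.993 = 0.0300 mL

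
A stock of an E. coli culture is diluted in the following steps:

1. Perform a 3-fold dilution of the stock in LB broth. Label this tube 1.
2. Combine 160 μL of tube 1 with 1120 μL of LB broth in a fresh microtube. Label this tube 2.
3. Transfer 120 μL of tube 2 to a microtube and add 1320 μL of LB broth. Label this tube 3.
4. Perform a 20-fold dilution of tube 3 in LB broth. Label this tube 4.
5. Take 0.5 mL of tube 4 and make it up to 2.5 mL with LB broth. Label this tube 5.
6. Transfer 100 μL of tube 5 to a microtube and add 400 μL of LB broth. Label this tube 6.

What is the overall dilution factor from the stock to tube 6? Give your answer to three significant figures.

1.44 × 10^5

Step 1: 3-fold → factor 3
Step 2: 160 μL + 1120 μL = 1280 μL total → factor 1280/160 = 8
Step 3: 120 μL + 1320 μL = 1440 μL total → factor 1440/120 = 12
Step 4: 20-fold → factor 20
Step 5: 0.5 mL brought to 2.5 mL → factor 2.5/0.5 = 5
Step 6: 100 μL + 400 μL = 500 μL total → factor 500/100 = 5
Overall dilution factor = 3 × 8 × 12 × 20 × 5 × 5 = 1.44 × 10^5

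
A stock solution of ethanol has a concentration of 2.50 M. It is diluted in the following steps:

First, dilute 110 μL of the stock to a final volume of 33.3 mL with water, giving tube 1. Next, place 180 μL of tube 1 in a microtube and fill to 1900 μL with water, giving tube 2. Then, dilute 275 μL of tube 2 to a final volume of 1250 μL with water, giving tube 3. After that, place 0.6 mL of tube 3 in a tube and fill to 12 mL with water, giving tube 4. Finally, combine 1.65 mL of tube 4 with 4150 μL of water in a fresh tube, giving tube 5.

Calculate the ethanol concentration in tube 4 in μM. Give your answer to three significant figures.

8.61 μM

Step 1: 110 μL brought to 33.3 mL → factor 33300/110 = 302.73
Step 2: 180 μL brought to 1900 μL → factor 1900/180 = 10.556
Step 3: 275 μL brought to 1250 μL → factor 1250/275 = 4.5455
Step 4: 0.6 mL brought to 12 mL → factor 12/0.6 = 20
Dilution factor through tube 4 = 302.73 × 10.556 × 4.5455 × 20 = 2.905 × 10^5
[tube 4] = 2.50 M / 2.905 × 10^5 = 8.606 × 10^-6 M = 8.61 μM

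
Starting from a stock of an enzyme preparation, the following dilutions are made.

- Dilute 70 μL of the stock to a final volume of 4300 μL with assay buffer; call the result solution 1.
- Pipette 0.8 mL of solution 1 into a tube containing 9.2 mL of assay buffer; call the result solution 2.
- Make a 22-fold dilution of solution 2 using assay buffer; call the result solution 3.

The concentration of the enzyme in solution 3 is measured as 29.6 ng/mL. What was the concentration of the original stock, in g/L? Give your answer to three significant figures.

Step 1: 70 μL brought to 4300 μL → factor 4300/70 = 61.429
Step 2: 0.8 mL + 9.2 mL = 10 mL total → factor 10/0.8 = 12.5
Step 3: 22-fold → factor 22
Overall dilution factor = 61.429 × 12.5 × 22 = 16893
Stock = 29.6 ng/mL × 16893 = 5.000 × 10^5 ng/mL = 0.500 g/L

0.500 g/L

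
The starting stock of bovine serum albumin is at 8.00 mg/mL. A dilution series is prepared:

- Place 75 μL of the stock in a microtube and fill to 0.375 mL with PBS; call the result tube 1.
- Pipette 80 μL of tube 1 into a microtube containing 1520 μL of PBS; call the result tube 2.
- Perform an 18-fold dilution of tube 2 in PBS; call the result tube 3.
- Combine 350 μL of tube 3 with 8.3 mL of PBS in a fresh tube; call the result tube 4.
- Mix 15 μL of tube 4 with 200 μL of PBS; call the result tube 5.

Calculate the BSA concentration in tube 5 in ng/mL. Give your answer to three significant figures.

Step 1: 75 μL brought to 0.375 mL → factor 375/75 = 5
Step 2: 80 μL + 1520 μL = 1600 μL total → factor 1600/80 = 20
Step 3: 18-fold → factor 18
Step 4: 350 μL + 8.3 mL = 8650 μL total → factor 8650/350 = 24.714
Step 5: 15 μL + 200 μL = 215 μL total → factor 215/15 = 14.333
Dilution factor through tube 5 = 5 × 20 × 18 × 24.714 × 14.333 = 6.3763 × 10^5
[tube 5] = 8.00 mg/mL / 6.3763 × 10^5 = 1.255 × 10^-5 mg/mL = 12.5 ng/mL

12.5 ng/mL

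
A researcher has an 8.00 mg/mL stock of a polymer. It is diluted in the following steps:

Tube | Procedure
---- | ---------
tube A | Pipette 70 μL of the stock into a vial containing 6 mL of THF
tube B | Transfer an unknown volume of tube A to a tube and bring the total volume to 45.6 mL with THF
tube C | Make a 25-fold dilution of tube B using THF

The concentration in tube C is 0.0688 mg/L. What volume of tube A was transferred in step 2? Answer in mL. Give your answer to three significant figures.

Step 1: 70 μL + 6 mL = 6070 μL total → factor 6070/70 = 86.714
Step 2: v brought to 45.6 mL → factor = 45.6 mL/v
Step 3: 25-fold → factor 25
Product of known-step factors = 2167.9
Overall factor = 8.00 mg/mL / (0.0688 mg/L) = 1.1628 × 10^5
Step-2 factor = 1.1628 × 10^5 / 2167.9 = 53.638
v = 45.6 mL / 53.638 = 0.850 mL

0.850 mL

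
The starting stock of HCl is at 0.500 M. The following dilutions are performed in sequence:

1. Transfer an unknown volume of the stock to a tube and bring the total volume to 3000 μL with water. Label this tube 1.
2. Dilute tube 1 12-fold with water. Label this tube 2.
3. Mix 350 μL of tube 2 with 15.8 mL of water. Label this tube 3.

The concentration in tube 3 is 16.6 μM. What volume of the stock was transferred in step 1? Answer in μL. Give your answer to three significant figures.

55.1 μL

Step 1: v brought to 3000 μL → factor = 3000 μL/v
Step 2: 12-fold → factor 12
Step 3: 350 μL + 15.8 mL = 16150 μL total → factor 16150/350 = 46.143
Product of known-step factors = 553.71
Overall factor = 0.500 M / (16.6 μM) = 30120
Step-1 factor = 30120 / 553.71 = 54.397
v = 3000 μL / 54.397 = 55.1 μL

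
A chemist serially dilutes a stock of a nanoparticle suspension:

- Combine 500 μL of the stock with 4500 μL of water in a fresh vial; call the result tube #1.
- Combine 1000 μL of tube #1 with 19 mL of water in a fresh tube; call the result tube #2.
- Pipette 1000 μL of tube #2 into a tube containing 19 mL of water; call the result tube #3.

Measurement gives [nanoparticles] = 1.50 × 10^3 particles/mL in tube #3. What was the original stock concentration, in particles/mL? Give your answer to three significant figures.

Step 1: 500 μL + 4500 μL = 5000 μL total → factor 5000/500 = 10
Step 2: 1000 μL + 19 mL = 20000 μL total → factor 20000/1000 = 20
Step 3: 1000 μL + 19 mL = 20000 μL total → factor 20000/1000 = 20
Overall dilution factor = 10 × 20 × 20 = 4000
Stock = 1.50 × 10^3 particles/mL × 4000 = 6.00 × 10^6 particles/mL

6.00 × 10^6 particles/mL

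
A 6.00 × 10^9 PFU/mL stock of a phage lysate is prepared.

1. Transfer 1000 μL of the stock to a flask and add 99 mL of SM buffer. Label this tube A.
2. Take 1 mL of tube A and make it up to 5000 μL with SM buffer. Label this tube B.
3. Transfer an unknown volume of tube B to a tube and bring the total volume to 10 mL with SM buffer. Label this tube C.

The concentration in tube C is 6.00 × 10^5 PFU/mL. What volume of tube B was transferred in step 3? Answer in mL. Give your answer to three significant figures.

Step 1: 1000 μL + 99 mL = 1 × 10^5 μL total → factor 1 × 10^5/1000 = 100
Step 2: 1 mL brought to 5000 μL → factor 5/1 = 5
Step 3: v brought to 10 mL → factor = 10 mL/v
Product of known-step factors = 500
Overall factor = 6.00 × 10^9 PFU/mL / (6.00 × 10^5 PFU/mL) = 10000
Step-3 factor = 10000 / 500 = 20
v = 10 mL / 20 = 0.500 mL

0.500 mL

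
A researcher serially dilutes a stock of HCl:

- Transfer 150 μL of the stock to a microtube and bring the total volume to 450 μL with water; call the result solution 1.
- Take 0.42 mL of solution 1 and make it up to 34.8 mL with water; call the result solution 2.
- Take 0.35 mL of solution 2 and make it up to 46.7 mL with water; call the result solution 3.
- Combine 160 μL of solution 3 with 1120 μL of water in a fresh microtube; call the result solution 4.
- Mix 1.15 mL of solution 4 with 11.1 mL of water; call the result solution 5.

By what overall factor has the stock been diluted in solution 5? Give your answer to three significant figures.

2.83 × 10^6

Step 1: 150 μL brought to 450 μL → factor 450/150 = 3
Step 2: 0.42 mL brought to 34.8 mL → factor 34.8/0.42 = 82.857
Step 3: 0.35 mL brought to 46.7 mL → factor 46.7/0.35 = 133.43
Step 4: 160 μL + 1120 μL = 1280 μL total → factor 1280/160 = 8
Step 5: 1.15 mL + 11.1 mL = 12.25 mL total → factor 12.25/1.15 = 10.652
Overall dilution factor = 3 × 82.857 × 133.43 × 8 × 10.652 = 2.8264 × 10^6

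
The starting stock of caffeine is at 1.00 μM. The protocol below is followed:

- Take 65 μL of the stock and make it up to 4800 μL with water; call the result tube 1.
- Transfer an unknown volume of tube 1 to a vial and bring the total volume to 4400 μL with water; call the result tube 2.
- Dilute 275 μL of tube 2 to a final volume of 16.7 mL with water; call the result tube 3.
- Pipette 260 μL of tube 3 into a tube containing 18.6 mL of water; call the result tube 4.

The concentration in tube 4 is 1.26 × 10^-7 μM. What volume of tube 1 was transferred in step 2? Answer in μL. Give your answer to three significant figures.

Step 1: 65 μL brought to 4800 μL → factor 4800/65 = 73.846
Step 2: v brought to 4400 μL → factor = 4400 μL/v
Step 3: 275 μL brought to 16.7 mL → factor 16700/275 = 60.727
Step 4: 260 μL + 18.6 mL = 18860 μL total → factor 18860/260 = 72.538
Product of known-step factors = 3.253 × 10^5
Overall factor = 1.00 μM / (1.26 × 10^-7 μM) = 7.9365 × 10^6
Step-2 factor = 7.9365 × 10^6 / 3.253 × 10^5 = 24.398
v = 4400 μL / 24.398 = 180 μL

180 μL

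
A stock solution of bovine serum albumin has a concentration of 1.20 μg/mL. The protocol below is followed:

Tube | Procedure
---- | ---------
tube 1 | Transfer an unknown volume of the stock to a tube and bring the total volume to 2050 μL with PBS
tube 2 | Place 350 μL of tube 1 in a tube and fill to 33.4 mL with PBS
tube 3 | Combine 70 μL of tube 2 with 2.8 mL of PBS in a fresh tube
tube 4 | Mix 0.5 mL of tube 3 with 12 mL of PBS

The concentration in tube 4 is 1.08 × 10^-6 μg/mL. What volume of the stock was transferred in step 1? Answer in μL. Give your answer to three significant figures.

Step 1: v brought to 2050 μL → factor = 2050 μL/v
Step 2: 350 μL brought to 33.4 mL → factor 33400/350 = 95.429
Step 3: 70 μL + 2.8 mL = 2870 μL total → factor 2870/70 = 41
Step 4: 0.5 mL + 12 mL = 12.5 mL total → factor 12.5/0.5 = 25
Product of known-step factors = 97814
Overall factor = 1.20 μg/mL / (1.08 × 10^-6 μg/mL) = 1.1111 × 10^6
Step-1 factor = 1.1111 × 10^6 / 97814 = 11.359
v = 2050 μL / 11.359 = 180 μL

180 μL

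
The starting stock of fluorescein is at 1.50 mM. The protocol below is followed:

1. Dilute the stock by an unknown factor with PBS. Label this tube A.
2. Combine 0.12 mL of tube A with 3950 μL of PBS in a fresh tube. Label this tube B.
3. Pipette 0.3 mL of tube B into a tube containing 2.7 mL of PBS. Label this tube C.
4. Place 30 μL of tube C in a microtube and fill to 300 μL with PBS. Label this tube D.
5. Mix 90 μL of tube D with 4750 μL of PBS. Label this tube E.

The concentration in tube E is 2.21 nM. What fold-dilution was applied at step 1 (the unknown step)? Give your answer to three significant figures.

Step 1: unknown factor x
Step 2: 0.12 mL + 3950 μL = 4.07 mL total → factor 4.07/0.12 = 33.917
Step 3: 0.3 mL + 2.7 mL = 3 mL total → factor 3/0.3 = 10
Step 4: 30 μL brought to 300 μL → factor 300/30 = 10
Step 5: 90 μL + 4750 μL = 4840 μL total → factor 4840/90 = 53.778
Product of known-step factors = 1.824 × 10^5
Overall factor = 1.50 mM / (2.21 nM) = 6.7873 × 10^5
x = 6.7873 × 10^5 / 1.824 × 10^5 = 3.72

3.72-fold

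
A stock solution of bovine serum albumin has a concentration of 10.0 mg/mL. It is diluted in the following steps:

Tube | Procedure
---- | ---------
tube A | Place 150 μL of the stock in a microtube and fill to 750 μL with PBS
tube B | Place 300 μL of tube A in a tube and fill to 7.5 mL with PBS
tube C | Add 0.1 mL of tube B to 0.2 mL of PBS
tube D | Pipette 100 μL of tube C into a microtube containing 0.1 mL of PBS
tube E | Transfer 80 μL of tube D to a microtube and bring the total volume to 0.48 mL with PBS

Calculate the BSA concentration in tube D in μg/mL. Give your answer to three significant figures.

13.3 μg/mL

Step 1: 150 μL brought to 750 μL → factor 750/150 = 5
Step 2: 300 μL brought to 7.5 mL → factor 7500/300 = 25
Step 3: 0.1 mL + 0.2 mL = 0.3 mL total → factor 0.3/0.1 = 3
Step 4: 100 μL + 0.1 mL = 200 μL total → factor 200/100 = 2
Dilution factor through tube D = 5 × 25 × 3 × 2 = 750
[tube D] = 10.0 mg/mL / 750 = 0.01333 mg/mL = 13.3 μg/mL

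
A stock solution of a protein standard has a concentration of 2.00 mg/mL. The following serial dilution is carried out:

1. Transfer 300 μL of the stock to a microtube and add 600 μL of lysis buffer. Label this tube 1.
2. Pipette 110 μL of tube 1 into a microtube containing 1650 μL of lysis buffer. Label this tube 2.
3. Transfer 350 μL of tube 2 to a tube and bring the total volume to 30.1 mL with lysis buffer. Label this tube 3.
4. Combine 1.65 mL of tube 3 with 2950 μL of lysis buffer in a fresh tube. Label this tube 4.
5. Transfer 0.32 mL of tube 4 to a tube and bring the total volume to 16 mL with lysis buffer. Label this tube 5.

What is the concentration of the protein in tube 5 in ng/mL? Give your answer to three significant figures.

3.48 ng/mL

Step 1: 300 μL + 600 μL = 900 μL total → factor 900/300 = 3
Step 2: 110 μL + 1650 μL = 1760 μL total → factor 1760/110 = 16
Step 3: 350 μL brought to 30.1 mL → factor 30100/350 = 86
Step 4: 1.65 mL + 2950 μL = 4.6 mL total → factor 4.6/1.65 = 2.7879
Step 5: 0.32 mL brought to 16 mL → factor 16/0.32 = 50
Overall dilution factor = 3 × 16 × 86 × 2.7879 × 50 = 5.7542 × 10^5
Final = 2.00 mg/mL / 5.7542 × 10^5 = 3.476 × 10^-6 mg/mL = 3.48 ng/mL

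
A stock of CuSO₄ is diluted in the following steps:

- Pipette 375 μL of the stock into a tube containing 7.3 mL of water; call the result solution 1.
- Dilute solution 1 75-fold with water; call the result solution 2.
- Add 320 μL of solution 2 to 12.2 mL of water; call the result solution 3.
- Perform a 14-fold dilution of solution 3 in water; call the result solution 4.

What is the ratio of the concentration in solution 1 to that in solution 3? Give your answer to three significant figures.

Step 1: 375 μL + 7.3 mL = 7675 μL total → factor 7675/375 = 20.467
Step 2: 75-fold → factor 75
Step 3: 320 μL + 12.2 mL = 12520 μL total → factor 12520/320 = 39.125
Dilution factor to solution 1 = 20.467; to solution 3 = 60057
[solution 1]/[solution 3] = (factor to solution 3)/(factor to solution 1) = 60057/20.467 = 2.93 × 10^3

2.93 × 10^3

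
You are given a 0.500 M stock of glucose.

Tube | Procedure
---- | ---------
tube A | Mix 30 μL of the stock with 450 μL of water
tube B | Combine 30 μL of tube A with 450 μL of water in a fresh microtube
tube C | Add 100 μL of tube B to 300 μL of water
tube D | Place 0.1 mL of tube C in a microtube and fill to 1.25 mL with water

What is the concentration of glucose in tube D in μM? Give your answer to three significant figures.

Step 1: 30 μL + 450 μL = 480 μL total → factor 480/30 = 16
Step 2: 30 μL + 450 μL = 480 μL total → factor 480/30 = 16
Step 3: 100 μL + 300 μL = 400 μL total → factor 400/100 = 4
Step 4: 0.1 mL brought to 1.25 mL → factor 1.25/0.1 = 12.5
Overall dilution factor = 16 × 16 × 4 × 12.5 = 12800
Final = 0.500 M / 12800 = 3.906 × 10^-5 M = 39.1 μM

39.1 μM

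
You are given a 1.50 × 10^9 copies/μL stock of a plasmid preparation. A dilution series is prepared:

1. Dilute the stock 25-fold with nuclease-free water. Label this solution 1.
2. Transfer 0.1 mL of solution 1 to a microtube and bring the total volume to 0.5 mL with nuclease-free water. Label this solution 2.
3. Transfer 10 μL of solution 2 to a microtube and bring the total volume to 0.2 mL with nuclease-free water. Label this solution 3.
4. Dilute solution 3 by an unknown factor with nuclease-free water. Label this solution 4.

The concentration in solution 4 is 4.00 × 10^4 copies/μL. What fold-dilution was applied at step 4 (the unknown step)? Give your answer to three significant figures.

Step 1: 25-fold → factor 25
Step 2: 0.1 mL brought to 0.5 mL → factor 0.5/0.1 = 5
Step 3: 10 μL brought to 0.2 mL → factor 200/10 = 20
Step 4: unknown factor x
Product of known-step factors = 2500
Overall factor = 1.50 × 10^9 copies/μL / (4.00 × 10^4 copies/μL) = 37500
x = 37500 / 2500 = 15.0

15.0-fold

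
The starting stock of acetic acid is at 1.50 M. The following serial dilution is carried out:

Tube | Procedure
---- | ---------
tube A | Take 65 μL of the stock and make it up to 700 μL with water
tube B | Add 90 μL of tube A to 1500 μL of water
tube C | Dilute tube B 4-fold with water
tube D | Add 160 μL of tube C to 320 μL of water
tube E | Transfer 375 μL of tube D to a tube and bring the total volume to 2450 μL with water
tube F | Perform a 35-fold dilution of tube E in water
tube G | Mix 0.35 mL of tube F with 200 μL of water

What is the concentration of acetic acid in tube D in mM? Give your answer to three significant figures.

0.657 mM

Step 1: 65 μL brought to 700 μL → factor 700/65 = 10.769
Step 2: 90 μL + 1500 μL = 1590 μL total → factor 1590/90 = 17.667
Step 3: 4-fold → factor 4
Step 4: 160 μL + 320 μL = 480 μL total → factor 480/160 = 3
Dilution factor through tube D = 10.769 × 17.667 × 4 × 3 = 2283.1
[tube D] = 1.50 M / 2283.1 = 0.0006570 M = 0.657 mM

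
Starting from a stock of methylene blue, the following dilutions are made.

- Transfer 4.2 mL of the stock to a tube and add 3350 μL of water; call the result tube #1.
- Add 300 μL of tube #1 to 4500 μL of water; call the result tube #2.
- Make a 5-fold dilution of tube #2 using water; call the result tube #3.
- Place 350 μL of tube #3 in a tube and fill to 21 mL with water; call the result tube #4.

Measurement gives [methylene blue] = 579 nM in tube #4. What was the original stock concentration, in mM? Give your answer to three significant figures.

5.00 mM

Step 1: 4.2 mL + 3350 μL = 7.55 mL total → factor 7.55/4.2 = 1.7976
Step 2: 300 μL + 4500 μL = 4800 μL total → factor 4800/300 = 16
Step 3: 5-fold → factor 5
Step 4: 350 μL brought to 21 mL → factor 21000/350 = 60
Overall dilution factor = 1.7976 × 16 × 5 × 60 = 8628.6
Stock = 579 nM × 8628.6 = 4.996 × 10^6 nM = 5.00 mM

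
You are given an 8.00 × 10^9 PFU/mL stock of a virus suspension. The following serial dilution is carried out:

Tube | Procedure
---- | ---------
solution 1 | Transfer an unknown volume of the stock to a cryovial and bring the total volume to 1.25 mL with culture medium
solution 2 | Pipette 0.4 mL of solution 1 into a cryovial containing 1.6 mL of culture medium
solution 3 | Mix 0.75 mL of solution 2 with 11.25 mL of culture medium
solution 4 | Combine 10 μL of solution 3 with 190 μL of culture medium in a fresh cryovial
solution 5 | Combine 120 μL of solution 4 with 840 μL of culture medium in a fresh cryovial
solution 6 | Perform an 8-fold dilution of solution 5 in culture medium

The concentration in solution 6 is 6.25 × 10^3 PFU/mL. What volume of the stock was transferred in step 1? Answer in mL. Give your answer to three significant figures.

0.100 mL

Step 1: v brought to 1.25 mL → factor = 1.25 mL/v
Step 2: 0.4 mL + 1.6 mL = 2 mL total → factor 2/0.4 = 5
Step 3: 0.75 mL + 11.25 mL = 12 mL total → factor 12/0.75 = 16
Step 4: 10 μL + 190 μL = 200 μL total → factor 200/10 = 20
Step 5: 120 μL + 840 μL = 960 μL total → factor 960/120 = 8
Step 6: 8-fold → factor 8
Product of known-step factors = 1.024 × 10^5
Overall factor = 8.00 × 10^9 PFU/mL / (6.25 × 10^3 PFU/mL) = 1.28 × 10^6
Step-1 factor = 1.28 × 10^6 / 1.024 × 10^5 = 12.5
v = 1.25 mL / 12.5 = 0.100 mL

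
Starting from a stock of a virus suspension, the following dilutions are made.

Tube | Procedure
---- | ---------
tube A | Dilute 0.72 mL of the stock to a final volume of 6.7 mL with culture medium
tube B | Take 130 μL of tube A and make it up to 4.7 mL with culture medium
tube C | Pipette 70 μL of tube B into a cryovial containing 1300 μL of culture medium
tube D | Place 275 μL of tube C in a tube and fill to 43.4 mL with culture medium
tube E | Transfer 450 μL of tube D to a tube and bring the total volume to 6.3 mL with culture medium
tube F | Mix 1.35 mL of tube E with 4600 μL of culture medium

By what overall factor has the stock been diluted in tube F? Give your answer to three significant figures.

Step 1: 0.72 mL brought to 6.7 mL → factor 6.7/0.72 = 9.3056
Step 2: 130 μL brought to 4.7 mL → factor 4700/130 = 36.154
Step 3: 70 μL + 1300 μL = 1370 μL total → factor 1370/70 = 19.571
Step 4: 275 μL brought to 43.4 mL → factor 43400/275 = 157.82
Step 5: 450 μL brought to 6.3 mL → factor 6300/450 = 14
Step 6: 1.35 mL + 4600 μL = 5.95 mL total → factor 5.95/1.35 = 4.4074
Overall dilution factor = 9.3056 × 36.154 × 19.571 × 157.82 × 14 × 4.4074 = 6.4119 × 10^7

6.41 × 10^7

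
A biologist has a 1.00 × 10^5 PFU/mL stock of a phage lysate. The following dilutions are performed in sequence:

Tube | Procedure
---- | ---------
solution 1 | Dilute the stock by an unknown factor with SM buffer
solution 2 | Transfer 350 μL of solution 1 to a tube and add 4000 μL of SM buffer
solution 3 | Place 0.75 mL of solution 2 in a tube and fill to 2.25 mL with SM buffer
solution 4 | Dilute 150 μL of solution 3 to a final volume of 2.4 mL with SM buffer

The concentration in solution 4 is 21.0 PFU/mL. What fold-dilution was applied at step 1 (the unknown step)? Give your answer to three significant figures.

7.98-fold

Step 1: unknown factor x
Step 2: 350 μL + 4000 μL = 4350 μL total → factor 4350/350 = 12.429
Step 3: 0.75 mL brought to 2.25 mL → factor 2.25/0.75 = 3
Step 4: 150 μL brought to 2.4 mL → factor 2400/150 = 16
Product of known-step factors = 596.57
Overall factor = 1.00 × 10^5 PFU/mL / (21.0 PFU/mL) = 4761.9
x = 4761.9 / 596.57 = 7.98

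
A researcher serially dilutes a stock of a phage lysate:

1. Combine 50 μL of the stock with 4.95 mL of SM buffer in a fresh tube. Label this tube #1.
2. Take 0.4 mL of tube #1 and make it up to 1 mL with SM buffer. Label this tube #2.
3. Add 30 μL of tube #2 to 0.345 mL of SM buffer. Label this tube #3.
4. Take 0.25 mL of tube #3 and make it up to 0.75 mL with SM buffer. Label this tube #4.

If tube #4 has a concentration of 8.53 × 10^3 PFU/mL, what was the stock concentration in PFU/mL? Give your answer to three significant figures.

Step 1: 50 μL + 4.95 mL = 5000 μL total → factor 5000/50 = 100
Step 2: 0.4 mL brought to 1 mL → factor 1/0.4 = 2.5
Step 3: 30 μL + 0.345 mL = 375 μL total → factor 375/30 = 12.5
Step 4: 0.25 mL brought to 0.75 mL → factor 0.75/0.25 = 3
Overall dilution factor = 100 × 2.5 × 12.5 × 3 = 9375
Stock = 8.53 × 10^3 PFU/mL × 9375 = 8.00 × 10^7 PFU/mL

8.00 × 10^7 PFU/mL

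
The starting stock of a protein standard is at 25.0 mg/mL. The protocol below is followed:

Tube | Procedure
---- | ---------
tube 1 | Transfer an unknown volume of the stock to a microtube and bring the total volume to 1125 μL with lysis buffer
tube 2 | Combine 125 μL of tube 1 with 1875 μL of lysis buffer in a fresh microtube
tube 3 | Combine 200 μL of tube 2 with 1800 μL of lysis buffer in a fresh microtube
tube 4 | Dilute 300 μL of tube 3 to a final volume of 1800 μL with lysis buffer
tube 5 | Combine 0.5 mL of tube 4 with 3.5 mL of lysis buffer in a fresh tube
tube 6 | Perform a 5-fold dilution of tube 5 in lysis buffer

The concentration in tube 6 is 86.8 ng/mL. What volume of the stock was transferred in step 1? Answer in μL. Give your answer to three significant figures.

150 μL

Step 1: v brought to 1125 μL → factor = 1125 μL/v
Step 2: 125 μL + 1875 μL = 2000 μL total → factor 2000/125 = 16
Step 3: 200 μL + 1800 μL = 2000 μL total → factor 2000/200 = 10
Step 4: 300 μL brought to 1800 μL → factor 1800/300 = 6
Step 5: 0.5 mL + 3.5 mL = 4 mL total → factor 4/0.5 = 8
Step 6: 5-fold → factor 5
Product of known-step factors = 38400
Overall factor = 25.0 mg/mL / (86.8 ng/mL) = 2.8802 × 10^5
Step-1 factor = 2.8802 × 10^5 / 38400 = 7.5005
v = 1125 μL / 7.5005 = 150 μL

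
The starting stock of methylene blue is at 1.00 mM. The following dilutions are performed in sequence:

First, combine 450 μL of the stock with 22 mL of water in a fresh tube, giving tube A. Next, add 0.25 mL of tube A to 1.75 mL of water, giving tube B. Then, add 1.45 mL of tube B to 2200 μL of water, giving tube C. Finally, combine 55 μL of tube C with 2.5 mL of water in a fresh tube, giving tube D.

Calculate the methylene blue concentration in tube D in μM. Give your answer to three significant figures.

Step 1: 450 μL + 22 mL = 22450 μL total → factor 22450/450 = 49.889
Step 2: 0.25 mL + 1.75 mL = 2 mL total → factor 2/0.25 = 8
Step 3: 1.45 mL + 2200 μL = 3.65 mL total → factor 3.65/1.45 = 2.5172
Step 4: 55 μL + 2.5 mL = 2555 μL total → factor 2555/55 = 46.455
Dilution factor through tube D = 49.889 × 8 × 2.5172 × 46.455 = 46671
[tube D] = 1.00 mM / 46671 = 2.143 × 10^-5 mM = 0.0214 μM

0.0214 μM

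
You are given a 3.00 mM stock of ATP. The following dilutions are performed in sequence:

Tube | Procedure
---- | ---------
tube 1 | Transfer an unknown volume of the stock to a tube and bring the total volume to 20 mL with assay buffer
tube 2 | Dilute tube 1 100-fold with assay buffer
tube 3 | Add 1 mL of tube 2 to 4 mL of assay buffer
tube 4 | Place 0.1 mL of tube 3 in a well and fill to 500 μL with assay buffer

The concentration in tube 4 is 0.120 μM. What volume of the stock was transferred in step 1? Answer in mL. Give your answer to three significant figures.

Step 1: v brought to 20 mL → factor = 20 mL/v
Step 2: 100-fold → factor 100
Step 3: 1 mL + 4 mL = 5 mL total → factor 5/1 = 5
Step 4: 0.1 mL brought to 500 μL → factor 0.5/0.1 = 5
Product of known-step factors = 2500
Overall factor = 3.00 mM / (0.120 μM) = 25000
Step-1 factor = 25000 / 2500 = 10
v = 20 mL / 10 = 2.00 mL

2.00 mL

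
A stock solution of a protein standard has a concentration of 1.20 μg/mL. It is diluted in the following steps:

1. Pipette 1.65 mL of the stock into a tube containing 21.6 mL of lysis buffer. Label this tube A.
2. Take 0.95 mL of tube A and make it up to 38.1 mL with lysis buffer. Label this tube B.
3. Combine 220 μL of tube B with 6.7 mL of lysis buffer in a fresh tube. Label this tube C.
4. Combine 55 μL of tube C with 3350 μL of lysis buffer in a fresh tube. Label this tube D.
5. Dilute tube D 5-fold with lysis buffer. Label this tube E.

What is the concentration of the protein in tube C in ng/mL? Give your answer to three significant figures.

0.0675 ng/mL

Step 1: 1.65 mL + 21.6 mL = 23.25 mL total → factor 23.25/1.65 = 14.091
Step 2: 0.95 mL brought to 38.1 mL → factor 38.1/0.95 = 40.105
Step 3: 220 μL + 6.7 mL = 6920 μL total → factor 6920/220 = 31.455
Dilution factor through tube C = 14.091 × 40.105 × 31.455 = 17776
[tube C] = 1.20 μg/mL / 17776 = 6.751 × 10^-5 μg/mL = 0.0675 ng/mL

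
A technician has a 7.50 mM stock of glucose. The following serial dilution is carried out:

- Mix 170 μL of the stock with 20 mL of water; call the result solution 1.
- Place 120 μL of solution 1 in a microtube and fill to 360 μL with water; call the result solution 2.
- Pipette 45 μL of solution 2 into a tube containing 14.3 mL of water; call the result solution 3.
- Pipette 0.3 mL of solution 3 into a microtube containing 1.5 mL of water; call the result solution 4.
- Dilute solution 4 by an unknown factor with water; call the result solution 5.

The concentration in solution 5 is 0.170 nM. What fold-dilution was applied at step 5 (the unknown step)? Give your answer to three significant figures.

Step 1: 170 μL + 20 mL = 20170 μL total → factor 20170/170 = 118.65
Step 2: 120 μL brought to 360 μL → factor 360/120 = 3
Step 3: 45 μL + 14.3 mL = 14345 μL total → factor 14345/45 = 318.78
Step 4: 0.3 mL + 1.5 mL = 1.8 mL total → factor 1.8/0.3 = 6
Step 5: unknown factor x
Product of known-step factors = 6.808 × 10^5
Overall factor = 7.50 mM / (0.170 nM) = 4.4118 × 10^7
x = 4.4118 × 10^7 / 6.808 × 10^5 = 64.8

64.8-fold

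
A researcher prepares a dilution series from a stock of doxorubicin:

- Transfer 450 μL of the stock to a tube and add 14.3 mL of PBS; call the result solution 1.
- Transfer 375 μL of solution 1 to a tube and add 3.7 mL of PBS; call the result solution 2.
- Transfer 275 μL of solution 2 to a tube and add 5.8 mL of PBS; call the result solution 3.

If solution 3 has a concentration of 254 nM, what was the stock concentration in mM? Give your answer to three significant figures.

2.00 mM

Step 1: 450 μL + 14.3 mL = 14750 μL total → factor 14750/450 = 32.778
Step 2: 375 μL + 3.7 mL = 4075 μL total → factor 4075/375 = 10.867
Step 3: 275 μL + 5.8 mL = 6075 μL total → factor 6075/275 = 22.091
Overall dilution factor = 32.778 × 10.867 × 22.091 = 7868.5
Stock = 254 nM × 7868.5 = 1.999 × 10^6 nM = 2.00 mM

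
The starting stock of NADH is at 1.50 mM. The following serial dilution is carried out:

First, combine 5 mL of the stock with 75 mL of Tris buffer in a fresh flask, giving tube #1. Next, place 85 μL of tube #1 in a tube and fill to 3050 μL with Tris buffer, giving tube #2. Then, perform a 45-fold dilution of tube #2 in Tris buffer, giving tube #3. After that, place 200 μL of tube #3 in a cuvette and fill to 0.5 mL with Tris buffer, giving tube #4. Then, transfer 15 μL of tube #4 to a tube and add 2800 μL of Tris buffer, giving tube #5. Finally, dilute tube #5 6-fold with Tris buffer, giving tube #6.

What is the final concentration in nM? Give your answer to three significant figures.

0.0206 nM

Step 1: 5 mL + 75 mL = 80 mL total → factor 80/5 = 16
Step 2: 85 μL brought to 3050 μL → factor 3050/85 = 35.882
Step 3: 45-fold → factor 45
Step 4: 200 μL brought to 0.5 mL → factor 500/200 = 2.5
Step 5: 15 μL + 2800 μL = 2815 μL total → factor 2815/15 = 187.67
Step 6: 6-fold → factor 6
Overall dilution factor = 16 × 35.882 × 45 × 2.5 × 187.67 × 6 = 7.2726 × 10^7
Final = 1.50 mM / 7.2726 × 10^7 = 2.063 × 10^-8 mM = 0.0206 nM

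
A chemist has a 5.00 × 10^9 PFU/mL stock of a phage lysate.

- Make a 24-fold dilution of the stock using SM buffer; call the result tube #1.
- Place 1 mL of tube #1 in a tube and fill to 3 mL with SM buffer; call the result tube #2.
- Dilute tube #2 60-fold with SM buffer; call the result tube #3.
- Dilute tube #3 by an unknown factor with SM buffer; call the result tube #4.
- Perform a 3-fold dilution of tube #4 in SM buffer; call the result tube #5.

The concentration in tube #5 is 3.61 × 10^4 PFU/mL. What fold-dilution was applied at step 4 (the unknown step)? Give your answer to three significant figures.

10.7-fold

Step 1: 24-fold → factor 24
Step 2: 1 mL brought to 3 mL → factor 3/1 = 3
Step 3: 60-fold → factor 60
Step 4: unknown factor x
Step 5: 3-fold → factor 3
Product of known-step factors = 12960
Overall factor = 5.00 × 10^9 PFU/mL / (3.61 × 10^4 PFU/mL) = 1.385 × 10^5
x = 1.385 × 10^5 / 12960 = 10.7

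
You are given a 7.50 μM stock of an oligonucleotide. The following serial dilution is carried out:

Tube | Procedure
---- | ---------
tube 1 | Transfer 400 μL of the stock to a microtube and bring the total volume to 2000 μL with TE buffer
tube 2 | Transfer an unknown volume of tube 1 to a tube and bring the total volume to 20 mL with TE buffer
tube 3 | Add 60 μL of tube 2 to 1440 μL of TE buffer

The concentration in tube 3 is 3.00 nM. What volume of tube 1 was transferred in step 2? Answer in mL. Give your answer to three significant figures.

1.00 mL

Step 1: 400 μL brought to 2000 μL → factor 2000/400 = 5
Step 2: v brought to 20 mL → factor = 20 mL/v
Step 3: 60 μL + 1440 μL = 1500 μL total → factor 1500/60 = 25
Product of known-step factors = 125
Overall factor = 7.50 μM / (3.00 nM) = 2500
Step-2 factor = 2500 / 125 = 20
v = 20 mL / 20 = 1.00 mL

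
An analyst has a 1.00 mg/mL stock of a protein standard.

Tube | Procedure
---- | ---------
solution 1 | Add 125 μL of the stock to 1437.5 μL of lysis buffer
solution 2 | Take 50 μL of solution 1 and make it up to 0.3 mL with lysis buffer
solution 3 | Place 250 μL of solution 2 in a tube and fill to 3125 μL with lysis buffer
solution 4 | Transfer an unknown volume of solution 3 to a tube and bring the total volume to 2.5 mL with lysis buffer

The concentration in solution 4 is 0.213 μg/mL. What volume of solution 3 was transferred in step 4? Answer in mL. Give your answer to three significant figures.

Step 1: 125 μL + 1437.5 μL = 1562.5 μL total → factor 1562.5/125 = 12.5
Step 2: 50 μL brought to 0.3 mL → factor 300/50 = 6
Step 3: 250 μL brought to 3125 μL → factor 3125/250 = 12.5
Step 4: v brought to 2.5 mL → factor = 2.5 mL/v
Product of known-step factors = 937.5
Overall factor = 1.00 mg/mL / (0.213 μg/mL) = 4694.8
Step-4 factor = 4694.8 / 937.5 = 5.0078
v = 2.5 mL / 5.0078 = 0.499 mL

0.499 mL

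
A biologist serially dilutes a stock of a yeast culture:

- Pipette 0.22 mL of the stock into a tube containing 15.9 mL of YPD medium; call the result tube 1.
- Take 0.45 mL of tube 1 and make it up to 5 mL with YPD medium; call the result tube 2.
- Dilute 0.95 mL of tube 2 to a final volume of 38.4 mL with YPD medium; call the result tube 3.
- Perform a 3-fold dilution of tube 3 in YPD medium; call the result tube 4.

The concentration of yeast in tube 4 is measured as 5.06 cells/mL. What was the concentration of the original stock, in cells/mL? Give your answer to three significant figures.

Step 1: 0.22 mL + 15.9 mL = 16.12 mL total → factor 16.12/0.22 = 73.273
Step 2: 0.45 mL brought to 5 mL → factor 5/0.45 = 11.111
Step 3: 0.95 mL brought to 38.4 mL → factor 38.4/0.95 = 40.421
Step 4: 3-fold → factor 3
Overall dilution factor = 73.273 × 11.111 × 40.421 × 3 = 98725
Stock = 5.06 cells/mL × 98725 = 5.00 × 10^5 cells/mL

5.00 × 10^5 cells/mL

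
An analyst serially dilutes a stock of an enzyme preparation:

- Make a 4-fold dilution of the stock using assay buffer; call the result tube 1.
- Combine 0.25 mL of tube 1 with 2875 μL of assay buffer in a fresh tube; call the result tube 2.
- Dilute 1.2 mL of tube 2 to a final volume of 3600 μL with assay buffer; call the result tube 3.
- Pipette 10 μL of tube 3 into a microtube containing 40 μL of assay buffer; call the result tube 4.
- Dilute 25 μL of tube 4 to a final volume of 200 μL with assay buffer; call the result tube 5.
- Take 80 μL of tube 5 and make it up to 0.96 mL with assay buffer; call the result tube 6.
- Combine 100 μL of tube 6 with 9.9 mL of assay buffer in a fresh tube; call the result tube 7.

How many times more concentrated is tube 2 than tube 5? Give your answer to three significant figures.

Step 1: 4-fold → factor 4
Step 2: 0.25 mL + 2875 μL = 3.125 mL total → factor 3.125/0.25 = 12.5
Step 3: 1.2 mL brought to 3600 μL → factor 3.6/1.2 = 3
Step 4: 10 μL + 40 μL = 50 μL total → factor 50/10 = 5
Step 5: 25 μL brought to 200 μL → factor 200/25 = 8
Dilution factor to tube 2 = 50; to tube 5 = 6000
[tube 2]/[tube 5] = (factor to tube 5)/(factor to tube 2) = 6000/50 = 120

120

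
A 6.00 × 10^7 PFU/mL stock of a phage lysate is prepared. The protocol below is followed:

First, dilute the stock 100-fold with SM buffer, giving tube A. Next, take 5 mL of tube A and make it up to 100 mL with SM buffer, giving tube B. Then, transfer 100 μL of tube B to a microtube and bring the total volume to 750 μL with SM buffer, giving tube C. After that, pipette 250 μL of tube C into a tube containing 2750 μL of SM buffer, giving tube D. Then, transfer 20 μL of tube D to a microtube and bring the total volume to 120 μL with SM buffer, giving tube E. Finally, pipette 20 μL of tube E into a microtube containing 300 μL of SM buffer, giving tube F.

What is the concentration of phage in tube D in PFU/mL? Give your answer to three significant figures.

333 PFU/mL

Step 1: 100-fold → factor 100
Step 2: 5 mL brought to 100 mL → factor 100/5 = 20
Step 3: 100 μL brought to 750 μL → factor 750/100 = 7.5
Step 4: 250 μL + 2750 μL = 3000 μL total → factor 3000/250 = 12
Dilution factor through tube D = 100 × 20 × 7.5 × 12 = 1.8 × 10^5
[tube D] = 6.00 × 10^7 PFU/mL / 1.8 × 10^5 = 333 PFU/mL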